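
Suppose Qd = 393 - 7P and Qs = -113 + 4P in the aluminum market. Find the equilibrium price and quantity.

Set Qd = Qs: 393 - 7P = -113 + 4P.
506 = 11P, so P* = 46.
Q* = 393 − 7(46) = 71.

P* = 46, Q* = 71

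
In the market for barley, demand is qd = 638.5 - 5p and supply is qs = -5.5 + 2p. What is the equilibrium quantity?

Set qd = qs: 638.5 - 5p = -5.5 + 2p.
644 = 7p, so p* = 92.
q* = 638.5 − 5(92) = 178.5.

q* = 178.5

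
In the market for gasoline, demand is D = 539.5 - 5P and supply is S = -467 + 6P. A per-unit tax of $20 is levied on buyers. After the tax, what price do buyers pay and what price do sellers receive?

Pre-tax equilibrium: P* = 91.5, Q* = 82.
Tax on buyers shifts demand to D = 539.5 − 5(P + 20) = 439.5 - 5P.
439.5 - 5P = -467 + 6P gives seller price Ps = 1813/22; buyers pay Pb = 1813/22 + 20 = 2253/22.
New quantity: Q = 539.5 − 5(2253/22) = 302/11.

Buyers pay 2253/22, sellers receive 1813/22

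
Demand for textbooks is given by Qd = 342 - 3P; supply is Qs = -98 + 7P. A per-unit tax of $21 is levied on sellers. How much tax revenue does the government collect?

Tax revenue = 3483.9

Pre-tax equilibrium: P* = 44, Q* = 210.
Tax on sellers shifts supply to Qs = -98 + 7(P − 21) = -245 + 7P.
342 - 3P = -245 + 7P gives buyer price Pb = 58.7; sellers receive Ps = 58.7 − 21 = 37.7.
New quantity: Q = 342 − 3(58.7) = 165.9.
Revenue = 21 × 165.9 = 3483.9.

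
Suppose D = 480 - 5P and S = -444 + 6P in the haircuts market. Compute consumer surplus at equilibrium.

Consumer surplus = 360

Equilibrium: 480 - 5P = -444 + 6P gives P* = 84, Q* = 60.
Demand choke price (D = 0): P = 96.
CS = ½(96 − 84)(60) = 360.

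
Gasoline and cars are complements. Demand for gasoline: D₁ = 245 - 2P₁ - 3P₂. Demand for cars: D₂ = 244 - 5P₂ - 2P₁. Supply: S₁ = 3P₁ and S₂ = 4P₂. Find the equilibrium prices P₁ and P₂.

Market 1: 245 - 2P₁ - 3P₂ = 3P₁ → 5P₁ + 3P₂ = 245.
Market 2: 9P₂ + 2P₁ = 244.
Eliminating P₂: 9×(1) − 3×(2) gives 39P₁ = 1473, so P₁ = 491/13.
Back-substitute into (2): P₂ = (244 − 2×491/13) / 9 = 730/39.

P₁ = 491/13, P₂ = 730/39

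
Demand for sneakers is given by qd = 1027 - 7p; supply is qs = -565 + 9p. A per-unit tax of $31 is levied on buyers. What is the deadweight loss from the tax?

Deadweight loss = 1891.96875

Pre-tax equilibrium: p* = 99.5, q* = 330.5.
Tax on buyers shifts demand to qd = 1027 − 7(p + 31) = 810 - 7p.
810 - 7p = -565 + 9p gives seller price ps = 85.9375; buyers pay pb = 85.9375 + 31 = 116.9375.
New quantity: q = 1027 − 7(116.9375) = 208.4375.
DWL = ½ × 31 × (330.5 − 208.4375) = 1891.96875.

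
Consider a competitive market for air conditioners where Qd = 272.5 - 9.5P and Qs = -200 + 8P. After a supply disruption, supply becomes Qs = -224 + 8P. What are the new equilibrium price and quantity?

Original equilibrium: P* = 27, Q* = 16.
New equilibrium: 272.5 - 9.5P = -224 + 8P, so 496.5 = 17.5P and P' = 993/35; Q' = 272.5 − 9.5(993/35) = 104/35.

P' = 993/35, Q' = 104/35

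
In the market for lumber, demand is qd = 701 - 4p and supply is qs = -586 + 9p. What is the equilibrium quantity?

Set qd = qs: 701 - 4p = -586 + 9p.
1287 = 13p, so p* = 99.
q* = 701 − 4(99) = 305.

q* = 305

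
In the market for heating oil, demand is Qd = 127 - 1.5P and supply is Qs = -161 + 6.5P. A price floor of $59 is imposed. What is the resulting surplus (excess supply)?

Surplus = 184

Equilibrium price would be P* = 36, so the floor at 59 binds.
At P = 59: Qd = 38.5, Qs = 222.5.
Surplus = 222.5 − 38.5 = 184.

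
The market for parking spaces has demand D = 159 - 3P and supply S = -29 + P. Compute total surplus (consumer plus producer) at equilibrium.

Equilibrium: 159 - 3P = -29 + P gives P* = 47, Q* = 18.
Demand choke price: P = 53; supply starts at P = 29.
CS = ½(53 − 47)(18) = 54; PS = ½(47 − 29)(18) = 162.

Total surplus = 216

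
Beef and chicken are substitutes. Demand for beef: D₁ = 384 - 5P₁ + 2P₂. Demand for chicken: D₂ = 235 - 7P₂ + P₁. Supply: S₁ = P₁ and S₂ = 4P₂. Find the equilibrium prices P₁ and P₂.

P₁ = 73.34375, P₂ = 28.03125

Market 1: 384 - 5P₁ + 2P₂ = P₁ → 6P₁ - 2P₂ = 384.
Market 2: 11P₂ - P₁ = 235.
Eliminating P₂: 11×(1) + 2×(2) gives 64P₁ = 4694, so P₁ = 73.34375.
Back-substitute into (2): P₂ = (235 + 1×73.34375) / 11 = 28.03125.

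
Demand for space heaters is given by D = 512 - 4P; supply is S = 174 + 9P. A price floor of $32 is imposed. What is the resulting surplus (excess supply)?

Equilibrium price would be P* = 26, so the floor at 32 binds.
At P = 32: D = 384, S = 462.
Surplus = 462 − 384 = 78.

Surplus = 78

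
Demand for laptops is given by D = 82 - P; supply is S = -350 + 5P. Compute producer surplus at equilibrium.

Equilibrium: 82 - P = -350 + 5P gives P* = 72, Q* = 10.
Supply starts at P = 70 (where S = 0).
PS = ½(72 − 70)(10) = 10.

Producer surplus = 10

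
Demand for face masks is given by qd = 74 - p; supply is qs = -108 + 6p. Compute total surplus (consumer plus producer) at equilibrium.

Equilibrium: 74 - p = -108 + 6p gives p* = 26, q* = 48.
Demand choke price: p = 74; supply starts at p = 18.
CS = ½(74 − 26)(48) = 1152; PS = ½(26 − 18)(48) = 192.

Total surplus = 1344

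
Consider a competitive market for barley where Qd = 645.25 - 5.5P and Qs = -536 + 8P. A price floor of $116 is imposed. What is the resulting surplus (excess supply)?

Surplus = 384.75

Equilibrium price would be P* = 87.5, so the floor at 116 binds.
At P = 116: Qd = 7.25, Qs = 392.
Surplus = 392 − 7.25 = 384.75.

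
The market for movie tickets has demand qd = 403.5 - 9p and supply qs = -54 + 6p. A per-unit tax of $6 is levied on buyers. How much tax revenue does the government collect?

Pre-tax equilibrium: p* = 30.5, q* = 129.
Tax on buyers shifts demand to qd = 403.5 − 9(p + 6) = 349.5 - 9p.
349.5 - 9p = -54 + 6p gives seller price ps = 26.9; buyers pay pb = 26.9 + 6 = 32.9.
New quantity: q = 403.5 − 9(32.9) = 107.4.
Revenue = 6 × 107.4 = 644.4.

Tax revenue = 644.4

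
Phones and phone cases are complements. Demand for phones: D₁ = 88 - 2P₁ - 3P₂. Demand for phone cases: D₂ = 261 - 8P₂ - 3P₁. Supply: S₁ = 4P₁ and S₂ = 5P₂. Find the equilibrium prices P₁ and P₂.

Market 1: 88 - 2P₁ - 3P₂ = 4P₁ → 6P₁ + 3P₂ = 88.
Market 2: 13P₂ + 3P₁ = 261.
Eliminating P₂: 13×(1) − 3×(2) gives 69P₁ = 361, so P₁ = 361/69.
Back-substitute into (2): P₂ = (261 − 3×361/69) / 13 = 434/23.

P₁ = 361/69, P₂ = 434/23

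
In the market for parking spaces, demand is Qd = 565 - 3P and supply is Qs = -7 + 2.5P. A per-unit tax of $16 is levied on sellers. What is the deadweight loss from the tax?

Deadweight loss = 1920/11

Pre-tax equilibrium: P* = 104, Q* = 253.
Tax on sellers shifts supply to Qs = -7 + 2.5(P − 16) = -47 + 2.5P.
565 - 3P = -47 + 2.5P gives buyer price Pb = 1224/11; sellers receive Ps = 1224/11 − 16 = 1048/11.
New quantity: Q = 565 − 3(1224/11) = 2543/11.
DWL = ½ × 16 × (253 − 2543/11) = 1920/11.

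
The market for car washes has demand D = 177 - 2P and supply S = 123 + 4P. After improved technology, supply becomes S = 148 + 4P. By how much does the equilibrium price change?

ΔP = -25/6

Original equilibrium: P* = 9, Q* = 159.
New equilibrium: 177 - 2P = 148 + 4P, so 29 = 6P and P' = 29/6; Q' = 177 − 2(29/6) = 502/3.
Change in price: 29/6 − 9 = -25/6.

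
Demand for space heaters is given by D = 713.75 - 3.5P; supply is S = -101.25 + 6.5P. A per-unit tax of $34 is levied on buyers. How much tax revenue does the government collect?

Tax revenue = 11939.1

Pre-tax equilibrium: P* = 81.5, Q* = 428.5.
Tax on buyers shifts demand to D = 713.75 − 3.5(P + 34) = 594.75 - 3.5P.
594.75 - 3.5P = -101.25 + 6.5P gives seller price Ps = 69.6; buyers pay Pb = 69.6 + 34 = 103.6.
New quantity: Q = 713.75 − 3.5(103.6) = 351.15.
Revenue = 34 × 351.15 = 11939.1.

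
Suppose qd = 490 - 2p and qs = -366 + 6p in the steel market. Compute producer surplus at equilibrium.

Equilibrium: 490 - 2p = -366 + 6p gives p* = 107, q* = 276.
Supply starts at p = 61 (where qs = 0).
PS = ½(107 − 61)(276) = 6348.

Producer surplus = 6348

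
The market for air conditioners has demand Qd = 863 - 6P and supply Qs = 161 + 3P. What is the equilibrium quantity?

Q* = 395

Set Qd = Qs: 863 - 6P = 161 + 3P.
702 = 9P, so P* = 78.
Q* = 863 − 6(78) = 395.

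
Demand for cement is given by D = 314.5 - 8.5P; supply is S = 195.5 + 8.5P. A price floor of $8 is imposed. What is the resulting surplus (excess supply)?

Surplus = 17

Equilibrium price would be P* = 7, so the floor at 8 binds.
At P = 8: D = 246.5, S = 263.5.
Surplus = 263.5 − 246.5 = 17.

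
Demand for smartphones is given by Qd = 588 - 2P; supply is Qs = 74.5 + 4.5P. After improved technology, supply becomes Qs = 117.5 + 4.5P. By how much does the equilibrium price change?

Original equilibrium: P* = 79, Q* = 430.
New equilibrium: 588 - 2P = 117.5 + 4.5P, so 470.5 = 6.5P and P' = 941/13; Q' = 588 − 2(941/13) = 5762/13.
Change in price: 941/13 − 79 = -86/13.

ΔP = -86/13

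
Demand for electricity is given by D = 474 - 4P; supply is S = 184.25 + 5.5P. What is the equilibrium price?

P* = 30.5

Set D = S: 474 - 4P = 184.25 + 5.5P.
289.75 = 9.5P, so P* = 30.5.
Q* = 474 − 4(30.5) = 352.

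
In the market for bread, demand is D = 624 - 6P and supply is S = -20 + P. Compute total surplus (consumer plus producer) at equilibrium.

Equilibrium: 624 - 6P = -20 + P gives P* = 92, Q* = 72.
Demand choke price: P = 104; supply starts at P = 20.
CS = ½(104 − 92)(72) = 432; PS = ½(92 − 20)(72) = 2592.

Total surplus = 3024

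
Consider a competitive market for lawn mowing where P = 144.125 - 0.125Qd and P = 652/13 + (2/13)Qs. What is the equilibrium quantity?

Set the two price expressions equal: 144.125 - 0.125Q = 652/13 + (2/13)Q.
9773/104 = (29/104)Q, so Q* = 337.
P* = 144.125 − (0.125)(337) = 102.

Q* = 337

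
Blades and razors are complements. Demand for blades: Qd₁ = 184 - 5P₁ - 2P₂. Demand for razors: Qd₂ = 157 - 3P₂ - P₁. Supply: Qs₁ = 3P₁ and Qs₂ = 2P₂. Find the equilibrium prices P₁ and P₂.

P₁ = 303/19, P₂ = 536/19

Market 1: 184 - 5P₁ - 2P₂ = 3P₁ → 8P₁ + 2P₂ = 184.
Market 2: 5P₂ + P₁ = 157.
Eliminating P₂: 5×(1) − 2×(2) gives 38P₁ = 606, so P₁ = 303/19.
Back-substitute into (2): P₂ = (157 − 1×303/19) / 5 = 536/19.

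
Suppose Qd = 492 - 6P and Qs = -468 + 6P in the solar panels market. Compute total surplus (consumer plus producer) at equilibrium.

Total surplus = 24

Equilibrium: 492 - 6P = -468 + 6P gives P* = 80, Q* = 12.
Demand choke price: P = 82; supply starts at P = 78.
CS = ½(82 − 80)(12) = 12; PS = ½(80 − 78)(12) = 12.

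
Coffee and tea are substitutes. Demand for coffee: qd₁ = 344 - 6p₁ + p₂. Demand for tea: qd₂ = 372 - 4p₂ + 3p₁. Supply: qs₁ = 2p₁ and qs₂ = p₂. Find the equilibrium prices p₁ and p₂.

p₁ = 2092/37, p₂ = 4008/37

Market 1: 344 - 6p₁ + p₂ = 2p₁ → 8p₁ - p₂ = 344.
Market 2: 5p₂ - 3p₁ = 372.
Eliminating p₂: 5×(1) + 1×(2) gives 37p₁ = 2092, so p₁ = 2092/37.
Back-substitute into (2): p₂ = (372 + 3×2092/37) / 5 = 4008/37.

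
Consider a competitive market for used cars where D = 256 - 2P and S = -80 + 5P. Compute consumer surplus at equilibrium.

Consumer surplus = 6400

Equilibrium: 256 - 2P = -80 + 5P gives P* = 48, Q* = 160.
Demand choke price (D = 0): P = 128.
CS = ½(128 − 48)(160) = 6400.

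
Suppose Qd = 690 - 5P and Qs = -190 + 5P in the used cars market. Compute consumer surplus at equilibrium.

Consumer surplus = 6250

Equilibrium: 690 - 5P = -190 + 5P gives P* = 88, Q* = 250.
Demand choke price (Qd = 0): P = 138.
CS = ½(138 − 88)(250) = 6250.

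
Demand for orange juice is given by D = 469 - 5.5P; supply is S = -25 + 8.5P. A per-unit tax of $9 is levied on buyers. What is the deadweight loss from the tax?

Pre-tax equilibrium: P* = 247/7, Q* = 3849/14.
Tax on buyers shifts demand to D = 469 − 5.5(P + 9) = 419.5 - 5.5P.
419.5 - 5.5P = -25 + 8.5P gives seller price Ps = 31.75; buyers pay Pb = 31.75 + 9 = 40.75.
New quantity: Q = 469 − 5.5(40.75) = 244.875.
DWL = ½ × 9 × (3849/14 − 244.875) = 15147/112.

Deadweight loss = 15147/112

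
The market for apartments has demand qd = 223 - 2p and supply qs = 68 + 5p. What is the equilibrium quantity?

Set qd = qs: 223 - 2p = 68 + 5p.
155 = 7p, so p* = 155/7.
q* = 223 − 2(155/7) = 1251/7.

q* = 1251/7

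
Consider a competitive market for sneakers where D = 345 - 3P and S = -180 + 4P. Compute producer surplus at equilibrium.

Producer surplus = 1800

Equilibrium: 345 - 3P = -180 + 4P gives P* = 75, Q* = 120.
Supply starts at P = 45 (where S = 0).
PS = ½(75 − 45)(120) = 1800.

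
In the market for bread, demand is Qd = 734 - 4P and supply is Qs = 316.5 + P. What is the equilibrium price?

Set Qd = Qs: 734 - 4P = 316.5 + P.
417.5 = 5P, so P* = 83.5.
Q* = 734 − 4(83.5) = 400.

P* = 83.5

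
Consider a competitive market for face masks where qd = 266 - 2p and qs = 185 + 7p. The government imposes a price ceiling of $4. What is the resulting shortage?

Shortage = 45

Equilibrium price would be p* = 9, so the ceiling at 4 binds.
At p = 4: qd = 266 − 2(4) = 258, qs = 185 + 7(4) = 213.
Shortage = 258 − 213 = 45.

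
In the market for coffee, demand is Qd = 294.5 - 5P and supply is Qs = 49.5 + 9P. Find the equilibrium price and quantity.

P* = 17.5, Q* = 207

Set Qd = Qs: 294.5 - 5P = 49.5 + 9P.
245 = 14P, so P* = 17.5.
Q* = 294.5 − 5(17.5) = 207.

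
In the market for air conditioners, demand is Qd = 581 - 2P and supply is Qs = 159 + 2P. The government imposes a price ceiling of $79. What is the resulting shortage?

Equilibrium price would be P* = 105.5, so the ceiling at 79 binds.
At P = 79: Qd = 581 − 2(79) = 423, Qs = 159 + 2(79) = 317.
Shortage = 423 − 317 = 106.

Shortage = 106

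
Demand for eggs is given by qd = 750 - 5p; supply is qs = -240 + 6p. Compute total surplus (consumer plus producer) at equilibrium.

Equilibrium: 750 - 5p = -240 + 6p gives p* = 90, q* = 300.
Demand choke price: p = 150; supply starts at p = 40.
CS = ½(150 − 90)(300) = 9000; PS = ½(90 − 40)(300) = 7500.

Total surplus = 16500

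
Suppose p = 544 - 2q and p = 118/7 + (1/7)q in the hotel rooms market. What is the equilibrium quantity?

q* = 246

Set the two price expressions equal: 544 - 2q = 118/7 + (1/7)q.
3690/7 = (15/7)q, so q* = 246.
p* = 544 − (2)(246) = 52.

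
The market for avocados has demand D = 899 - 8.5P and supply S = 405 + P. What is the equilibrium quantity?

Set D = S: 899 - 8.5P = 405 + P.
494 = 9.5P, so P* = 52.
Q* = 899 − 8.5(52) = 457.

Q* = 457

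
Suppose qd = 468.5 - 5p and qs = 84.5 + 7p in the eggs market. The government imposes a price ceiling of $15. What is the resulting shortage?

Equilibrium price would be p* = 32, so the ceiling at 15 binds.
At p = 15: qd = 468.5 − 5(15) = 393.5, qs = 84.5 + 7(15) = 189.5.
Shortage = 393.5 − 189.5 = 204.

Shortage = 204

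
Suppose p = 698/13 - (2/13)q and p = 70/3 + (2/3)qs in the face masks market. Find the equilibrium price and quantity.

p* = 48, q* = 37

Set the two price expressions equal: 698/13 - (2/13)q = 70/3 + (2/3)q.
1184/39 = (32/39)q, so q* = 37.
p* = 698/13 − (2/13)(37) = 48.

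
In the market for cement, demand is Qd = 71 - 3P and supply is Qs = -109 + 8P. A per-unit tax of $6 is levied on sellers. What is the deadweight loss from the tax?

Pre-tax equilibrium: P* = 180/11, Q* = 241/11.
Tax on sellers shifts supply to Qs = -109 + 8(P − 6) = -157 + 8P.
71 - 3P = -157 + 8P gives buyer price Pb = 228/11; sellers receive Ps = 228/11 − 6 = 162/11.
New quantity: Q = 71 − 3(228/11) = 97/11.
DWL = ½ × 6 × (241/11 − 97/11) = 432/11.

Deadweight loss = 432/11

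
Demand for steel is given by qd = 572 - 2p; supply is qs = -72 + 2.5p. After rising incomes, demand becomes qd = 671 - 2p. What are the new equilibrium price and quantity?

Original equilibrium: p* = 1288/9, q* = 2572/9.
New equilibrium: 671 - 2p = -72 + 2.5p, so 743 = 4.5p and p' = 1486/9; q' = 671 − 2(1486/9) = 3067/9.

p' = 1486/9, q' = 3067/9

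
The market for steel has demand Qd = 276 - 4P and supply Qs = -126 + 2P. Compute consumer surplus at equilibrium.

Consumer surplus = 8

Equilibrium: 276 - 4P = -126 + 2P gives P* = 67, Q* = 8.
Demand choke price (Qd = 0): P = 69.
CS = ½(69 − 67)(8) = 8.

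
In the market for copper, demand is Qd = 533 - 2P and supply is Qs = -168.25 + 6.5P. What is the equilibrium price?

P* = 82.5

Set Qd = Qs: 533 - 2P = -168.25 + 6.5P.
701.25 = 8.5P, so P* = 82.5.
Q* = 533 − 2(82.5) = 368.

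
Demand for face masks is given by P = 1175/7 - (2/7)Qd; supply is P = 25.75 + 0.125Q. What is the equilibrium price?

Set the two price expressions equal: 1175/7 - (2/7)Q = 25.75 + 0.125Q.
3979/28 = (23/56)Q, so Q* = 346.
P* = 1175/7 − (2/7)(346) = 69.

P* = 69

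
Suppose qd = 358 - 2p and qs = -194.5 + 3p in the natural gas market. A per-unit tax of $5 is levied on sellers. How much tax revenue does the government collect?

Tax revenue = 655

Pre-tax equilibrium: p* = 110.5, q* = 137.
Tax on sellers shifts supply to qs = -194.5 + 3(p − 5) = -209.5 + 3p.
358 - 2p = -209.5 + 3p gives buyer price pb = 113.5; sellers receive ps = 113.5 − 5 = 108.5.
New quantity: q = 358 − 2(113.5) = 131.
Revenue = 5 × 131 = 655.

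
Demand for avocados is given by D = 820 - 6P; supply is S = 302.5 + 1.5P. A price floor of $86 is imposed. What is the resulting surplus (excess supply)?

Equilibrium price would be P* = 69, so the floor at 86 binds.
At P = 86: D = 304, S = 431.5.
Surplus = 431.5 − 304 = 127.5.

Surplus = 127.5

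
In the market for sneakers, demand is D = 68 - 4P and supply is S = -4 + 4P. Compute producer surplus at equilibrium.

Equilibrium: 68 - 4P = -4 + 4P gives P* = 9, Q* = 32.
Supply starts at P = 1 (where S = 0).
PS = ½(9 − 1)(32) = 128.

Producer surplus = 128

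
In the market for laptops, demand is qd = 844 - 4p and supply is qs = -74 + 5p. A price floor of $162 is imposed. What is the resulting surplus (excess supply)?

Surplus = 540

Equilibrium price would be p* = 102, so the floor at 162 binds.
At p = 162: qd = 196, qs = 736.
Surplus = 736 − 196 = 540.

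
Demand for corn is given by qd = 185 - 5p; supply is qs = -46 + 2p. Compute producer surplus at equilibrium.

Equilibrium: 185 - 5p = -46 + 2p gives p* = 33, q* = 20.
Supply starts at p = 23 (where qs = 0).
PS = ½(33 − 23)(20) = 100.

Producer surplus = 100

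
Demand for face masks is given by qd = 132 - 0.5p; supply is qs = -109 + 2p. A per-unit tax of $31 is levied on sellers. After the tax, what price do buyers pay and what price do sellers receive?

Buyers pay $121.2, sellers receive $90.2

Pre-tax equilibrium: p* = 96.4, q* = 83.8.
Tax on sellers shifts supply to qs = -109 + 2(p − 31) = -171 + 2p.
132 - 0.5p = -171 + 2p gives buyer price pb = 121.2; sellers receive ps = 121.2 − 31 = 90.2.
New quantity: q = 132 − 0.5(121.2) = 71.4.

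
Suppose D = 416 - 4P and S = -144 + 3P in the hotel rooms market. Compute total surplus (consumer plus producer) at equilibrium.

Total surplus = 2688

Equilibrium: 416 - 4P = -144 + 3P gives P* = 80, Q* = 96.
Demand choke price: P = 104; supply starts at P = 48.
CS = ½(104 − 80)(96) = 1152; PS = ½(80 − 48)(96) = 1536.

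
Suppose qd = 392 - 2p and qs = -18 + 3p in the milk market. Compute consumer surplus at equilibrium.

Consumer surplus = 12996

Equilibrium: 392 - 2p = -18 + 3p gives p* = 82, q* = 228.
Demand choke price (qd = 0): p = 196.
CS = ½(196 − 82)(228) = 12996.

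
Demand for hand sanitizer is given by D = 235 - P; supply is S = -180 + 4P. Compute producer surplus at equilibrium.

Equilibrium: 235 - P = -180 + 4P gives P* = 83, Q* = 152.
Supply starts at P = 45 (where S = 0).
PS = ½(83 − 45)(152) = 2888.

Producer surplus = 2888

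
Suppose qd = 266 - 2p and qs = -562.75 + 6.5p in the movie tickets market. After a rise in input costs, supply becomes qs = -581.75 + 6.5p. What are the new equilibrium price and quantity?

p' = 3391/34, q' = 1131/17

Original equilibrium: p* = 97.5, q* = 71.
New equilibrium: 266 - 2p = -581.75 + 6.5p, so 847.75 = 8.5p and p' = 3391/34; q' = 266 − 2(3391/34) = 1131/17.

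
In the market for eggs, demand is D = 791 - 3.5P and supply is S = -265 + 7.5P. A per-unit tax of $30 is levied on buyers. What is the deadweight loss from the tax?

Deadweight loss = 23625/22

Pre-tax equilibrium: P* = 96, Q* = 455.
Tax on buyers shifts demand to D = 791 − 3.5(P + 30) = 686 - 3.5P.
686 - 3.5P = -265 + 7.5P gives seller price Ps = 951/11; buyers pay Pb = 951/11 + 30 = 1281/11.
New quantity: Q = 791 − 3.5(1281/11) = 8435/22.
DWL = ½ × 30 × (455 − 8435/22) = 23625/22.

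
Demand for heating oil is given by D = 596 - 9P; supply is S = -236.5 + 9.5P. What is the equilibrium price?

Set D = S: 596 - 9P = -236.5 + 9.5P.
832.5 = 18.5P, so P* = 45.
Q* = 596 − 9(45) = 191.

P* = 45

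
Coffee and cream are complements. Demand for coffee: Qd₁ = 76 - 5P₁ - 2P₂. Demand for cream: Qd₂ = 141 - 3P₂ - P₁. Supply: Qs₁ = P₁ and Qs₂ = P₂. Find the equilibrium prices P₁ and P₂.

Market 1: 76 - 5P₁ - 2P₂ = P₁ → 6P₁ + 2P₂ = 76.
Market 2: 4P₂ + P₁ = 141.
Eliminating P₂: 4×(1) − 2×(2) gives 22P₁ = 22, so P₁ = 1.
Back-substitute into (2): P₂ = (141 − 1×1) / 4 = 35.

P₁ = 1, P₂ = 35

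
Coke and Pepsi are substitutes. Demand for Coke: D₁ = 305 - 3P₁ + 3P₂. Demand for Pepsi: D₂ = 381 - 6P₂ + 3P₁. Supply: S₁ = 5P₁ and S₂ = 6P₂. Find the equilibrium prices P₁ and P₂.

P₁ = 1601/29, P₂ = 1321/29

Market 1: 305 - 3P₁ + 3P₂ = 5P₁ → 8P₁ - 3P₂ = 305.
Market 2: 12P₂ - 3P₁ = 381.
Eliminating P₂: 12×(1) + 3×(2) gives 87P₁ = 4803, so P₁ = 1601/29.
Back-substitute into (2): P₂ = (381 + 3×1601/29) / 12 = 1321/29.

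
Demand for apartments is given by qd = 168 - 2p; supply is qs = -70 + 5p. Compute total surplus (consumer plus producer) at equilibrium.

Equilibrium: 168 - 2p = -70 + 5p gives p* = 34, q* = 100.
Demand choke price: p = 84; supply starts at p = 14.
CS = ½(84 − 34)(100) = 2500; PS = ½(34 − 14)(100) = 1000.

Total surplus = 3500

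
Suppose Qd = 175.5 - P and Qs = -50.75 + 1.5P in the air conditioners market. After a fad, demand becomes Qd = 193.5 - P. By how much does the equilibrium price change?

ΔP = 7.2

Original equilibrium: P* = 90.5, Q* = 85.
New equilibrium: 193.5 - P = -50.75 + 1.5P, so 244.25 = 2.5P and P' = 97.7; Q' = 193.5 − 1(97.7) = 95.8.
Change in price: 97.7 − 90.5 = 7.2.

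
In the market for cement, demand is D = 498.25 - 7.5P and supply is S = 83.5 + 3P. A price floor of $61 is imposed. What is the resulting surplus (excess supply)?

Equilibrium price would be P* = 39.5, so the floor at 61 binds.
At P = 61: D = 40.75, S = 266.5.
Surplus = 266.5 − 40.75 = 225.75.

Surplus = 225.75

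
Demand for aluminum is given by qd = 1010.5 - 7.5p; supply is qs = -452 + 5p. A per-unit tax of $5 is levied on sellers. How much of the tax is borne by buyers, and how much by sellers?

Pre-tax equilibrium: p* = 117, q* = 133.
Tax on sellers shifts supply to qs = -452 + 5(p − 5) = -477 + 5p.
1010.5 - 7.5p = -477 + 5p gives buyer price pb = 119; sellers receive ps = 119 − 5 = 114.
New quantity: q = 1010.5 − 7.5(119) = 118.
Buyer burden = 119 − 117 = 2; seller burden = 117 − 114 = 3.

Buyers bear $2, sellers bear $3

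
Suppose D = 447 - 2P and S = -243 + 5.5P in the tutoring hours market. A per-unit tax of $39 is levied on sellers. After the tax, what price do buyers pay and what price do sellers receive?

Buyers pay $120.6, sellers receive $81.6

Pre-tax equilibrium: P* = 92, Q* = 263.
Tax on sellers shifts supply to S = -243 + 5.5(P − 39) = -457.5 + 5.5P.
447 - 2P = -457.5 + 5.5P gives buyer price Pb = 120.6; sellers receive Ps = 120.6 − 39 = 81.6.
New quantity: Q = 447 − 2(120.6) = 205.8.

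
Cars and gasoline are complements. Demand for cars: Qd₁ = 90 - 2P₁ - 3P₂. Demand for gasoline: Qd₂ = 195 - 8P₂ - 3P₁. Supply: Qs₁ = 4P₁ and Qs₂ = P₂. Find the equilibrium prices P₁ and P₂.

Market 1: 90 - 2P₁ - 3P₂ = 4P₁ → 6P₁ + 3P₂ = 90.
Market 2: 9P₂ + 3P₁ = 195.
Eliminating P₂: 9×(1) − 3×(2) gives 45P₁ = 225, so P₁ = 5.
Back-substitute into (2): P₂ = (195 − 3×5) / 9 = 20.

P₁ = 5, P₂ = 20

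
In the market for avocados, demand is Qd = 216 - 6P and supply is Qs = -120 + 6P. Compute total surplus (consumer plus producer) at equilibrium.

Total surplus = 384

Equilibrium: 216 - 6P = -120 + 6P gives P* = 28, Q* = 48.
Demand choke price: P = 36; supply starts at P = 20.
CS = ½(36 − 28)(48) = 192; PS = ½(28 − 20)(48) = 192.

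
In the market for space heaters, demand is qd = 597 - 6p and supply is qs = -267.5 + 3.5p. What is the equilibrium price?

Set qd = qs: 597 - 6p = -267.5 + 3.5p.
864.5 = 9.5p, so p* = 91.
q* = 597 − 6(91) = 51.

p* = 91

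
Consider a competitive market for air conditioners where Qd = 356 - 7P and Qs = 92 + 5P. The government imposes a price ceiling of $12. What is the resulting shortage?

Shortage = 120

Equilibrium price would be P* = 22, so the ceiling at 12 binds.
At P = 12: Qd = 356 − 7(12) = 272, Qs = 92 + 5(12) = 152.
Shortage = 272 − 152 = 120.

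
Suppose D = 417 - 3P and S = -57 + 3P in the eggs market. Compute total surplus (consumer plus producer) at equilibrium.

Equilibrium: 417 - 3P = -57 + 3P gives P* = 79, Q* = 180.
Demand choke price: P = 139; supply starts at P = 19.
CS = ½(139 − 79)(180) = 5400; PS = ½(79 − 19)(180) = 5400.

Total surplus = 10800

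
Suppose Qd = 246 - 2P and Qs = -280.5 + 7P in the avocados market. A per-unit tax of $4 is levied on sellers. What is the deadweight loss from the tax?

Pre-tax equilibrium: P* = 58.5, Q* = 129.
Tax on sellers shifts supply to Qs = -280.5 + 7(P − 4) = -308.5 + 7P.
246 - 2P = -308.5 + 7P gives buyer price Pb = 1109/18; sellers receive Ps = 1109/18 − 4 = 1037/18.
New quantity: Q = 246 − 2(1109/18) = 1105/9.
DWL = ½ × 4 × (129 − 1105/9) = 112/9.

Deadweight loss = 112/9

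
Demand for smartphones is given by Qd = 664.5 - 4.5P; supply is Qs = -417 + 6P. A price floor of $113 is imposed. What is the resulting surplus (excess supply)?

Equilibrium price would be P* = 103, so the floor at 113 binds.
At P = 113: Qd = 156, Qs = 261.
Surplus = 261 − 156 = 105.

Surplus = 105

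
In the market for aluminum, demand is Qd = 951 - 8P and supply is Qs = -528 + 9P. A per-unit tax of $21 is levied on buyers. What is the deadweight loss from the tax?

Pre-tax equilibrium: P* = 87, Q* = 255.
Tax on buyers shifts demand to Qd = 951 − 8(P + 21) = 783 - 8P.
783 - 8P = -528 + 9P gives seller price Ps = 1311/17; buyers pay Pb = 1311/17 + 21 = 1668/17.
New quantity: Q = 951 − 8(1668/17) = 2823/17.
DWL = ½ × 21 × (255 − 2823/17) = 15876/17.

Deadweight loss = 15876/17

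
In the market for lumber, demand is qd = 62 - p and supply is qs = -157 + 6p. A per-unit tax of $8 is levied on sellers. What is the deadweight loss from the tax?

Pre-tax equilibrium: p* = 219/7, q* = 215/7.
Tax on sellers shifts supply to qs = -157 + 6(p − 8) = -205 + 6p.
62 - p = -205 + 6p gives buyer price pb = 267/7; sellers receive ps = 267/7 − 8 = 211/7.
New quantity: q = 62 − 1(267/7) = 167/7.
DWL = ½ × 8 × (215/7 − 167/7) = 192/7.

Deadweight loss = 192/7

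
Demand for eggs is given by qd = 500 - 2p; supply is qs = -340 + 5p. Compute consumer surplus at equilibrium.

Equilibrium: 500 - 2p = -340 + 5p gives p* = 120, q* = 260.
Demand choke price (qd = 0): p = 250.
CS = ½(250 − 120)(260) = 16900.

Consumer surplus = 16900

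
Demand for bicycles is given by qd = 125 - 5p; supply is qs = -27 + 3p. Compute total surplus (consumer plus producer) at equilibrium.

Equilibrium: 125 - 5p = -27 + 3p gives p* = 19, q* = 30.
Demand choke price: p = 25; supply starts at p = 9.
CS = ½(25 − 19)(30) = 90; PS = ½(19 − 9)(30) = 150.

Total surplus = 240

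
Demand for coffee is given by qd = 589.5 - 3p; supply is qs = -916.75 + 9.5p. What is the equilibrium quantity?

Set qd = qs: 589.5 - 3p = -916.75 + 9.5p.
1506.25 = 12.5p, so p* = 120.5.
q* = 589.5 − 3(120.5) = 228.

q* = 228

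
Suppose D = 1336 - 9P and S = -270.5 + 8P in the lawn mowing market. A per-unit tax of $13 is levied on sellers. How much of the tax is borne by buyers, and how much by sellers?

Pre-tax equilibrium: P* = 94.5, Q* = 485.5.
Tax on sellers shifts supply to S = -270.5 + 8(P − 13) = -374.5 + 8P.
1336 - 9P = -374.5 + 8P gives buyer price Pb = 3421/34; sellers receive Ps = 3421/34 − 13 = 2979/34.
New quantity: Q = 1336 − 9(3421/34) = 14635/34.
Buyer burden = 3421/34 − 94.5 = 104/17; seller burden = 94.5 − 2979/34 = 117/17.

Buyers bear 104/17, sellers bear 117/17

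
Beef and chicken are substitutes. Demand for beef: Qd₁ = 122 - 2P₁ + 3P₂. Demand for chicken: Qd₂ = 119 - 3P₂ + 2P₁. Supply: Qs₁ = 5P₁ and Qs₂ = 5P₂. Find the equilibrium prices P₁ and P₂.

Market 1: 122 - 2P₁ + 3P₂ = 5P₁ → 7P₁ - 3P₂ = 122.
Market 2: 8P₂ - 2P₁ = 119.
Eliminating P₂: 8×(1) + 3×(2) gives 50P₁ = 1333, so P₁ = 26.66.
Back-substitute into (2): P₂ = (119 + 2×26.66) / 8 = 21.54.

P₁ = 26.66, P₂ = 21.54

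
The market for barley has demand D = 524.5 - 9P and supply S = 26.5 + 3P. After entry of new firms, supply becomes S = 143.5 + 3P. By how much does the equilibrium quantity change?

Original equilibrium: P* = 41.5, Q* = 151.
New equilibrium: 524.5 - 9P = 143.5 + 3P, so 381 = 12P and P' = 31.75; Q' = 524.5 − 9(31.75) = 238.75.
Change in quantity: 238.75 − 151 = 87.75.

ΔQ = 87.75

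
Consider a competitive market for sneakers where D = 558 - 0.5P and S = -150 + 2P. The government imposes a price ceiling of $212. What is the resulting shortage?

Equilibrium price would be P* = 283.2, so the ceiling at 212 binds.
At P = 212: D = 558 − 0.5(212) = 452, S = -150 + 2(212) = 274.
Shortage = 452 − 274 = 178.

Shortage = 178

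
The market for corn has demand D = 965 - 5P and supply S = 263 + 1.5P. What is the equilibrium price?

P* = 108

Set D = S: 965 - 5P = 263 + 1.5P.
702 = 6.5P, so P* = 108.
Q* = 965 − 5(108) = 425.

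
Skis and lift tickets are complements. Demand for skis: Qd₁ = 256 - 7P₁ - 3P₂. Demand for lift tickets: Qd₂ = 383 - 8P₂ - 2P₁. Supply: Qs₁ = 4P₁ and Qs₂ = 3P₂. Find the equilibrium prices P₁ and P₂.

P₁ = 1667/115, P₂ = 3701/115

Market 1: 256 - 7P₁ - 3P₂ = 4P₁ → 11P₁ + 3P₂ = 256.
Market 2: 11P₂ + 2P₁ = 383.
Eliminating P₂: 11×(1) − 3×(2) gives 115P₁ = 1667, so P₁ = 1667/115.
Back-substitute into (2): P₂ = (383 − 2×1667/115) / 11 = 3701/115.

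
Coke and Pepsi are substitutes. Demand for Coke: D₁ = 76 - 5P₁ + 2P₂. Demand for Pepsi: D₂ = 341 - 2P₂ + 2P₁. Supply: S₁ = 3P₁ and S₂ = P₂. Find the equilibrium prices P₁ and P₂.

P₁ = 45.5, P₂ = 144

Market 1: 76 - 5P₁ + 2P₂ = 3P₁ → 8P₁ - 2P₂ = 76.
Market 2: 3P₂ - 2P₁ = 341.
Eliminating P₂: 3×(1) + 2×(2) gives 20P₁ = 910, so P₁ = 45.5.
Back-substitute into (2): P₂ = (341 + 2×45.5) / 3 = 144.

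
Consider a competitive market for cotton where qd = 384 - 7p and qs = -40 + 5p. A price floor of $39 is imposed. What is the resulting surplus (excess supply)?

Equilibrium price would be p* = 106/3, so the floor at 39 binds.
At p = 39: qd = 111, qs = 155.
Surplus = 155 − 111 = 44.

Surplus = 44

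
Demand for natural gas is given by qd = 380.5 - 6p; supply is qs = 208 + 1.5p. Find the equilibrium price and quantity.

p* = 23, q* = 242.5

Set qd = qs: 380.5 - 6p = 208 + 1.5p.
172.5 = 7.5p, so p* = 23.
q* = 380.5 − 6(23) = 242.5.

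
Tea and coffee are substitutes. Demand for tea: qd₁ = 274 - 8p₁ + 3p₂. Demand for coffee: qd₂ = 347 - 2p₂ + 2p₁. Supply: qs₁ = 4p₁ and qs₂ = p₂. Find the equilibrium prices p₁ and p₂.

Market 1: 274 - 8p₁ + 3p₂ = 4p₁ → 12p₁ - 3p₂ = 274.
Market 2: 3p₂ - 2p₁ = 347.
Eliminating p₂: 3×(1) + 3×(2) gives 30p₁ = 1863, so p₁ = 62.1.
Back-substitute into (2): p₂ = (347 + 2×62.1) / 3 = 2356/15.

p₁ = 62.1, p₂ = 2356/15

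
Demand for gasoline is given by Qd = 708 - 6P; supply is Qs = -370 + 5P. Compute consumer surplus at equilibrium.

Consumer surplus = 1200

Equilibrium: 708 - 6P = -370 + 5P gives P* = 98, Q* = 120.
Demand choke price (Qd = 0): P = 118.
CS = ½(118 − 98)(120) = 1200.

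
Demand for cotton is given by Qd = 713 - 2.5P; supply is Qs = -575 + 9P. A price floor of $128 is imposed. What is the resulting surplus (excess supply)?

Equilibrium price would be P* = 112, so the floor at 128 binds.
At P = 128: Qd = 393, Qs = 577.
Surplus = 577 − 393 = 184.

Surplus = 184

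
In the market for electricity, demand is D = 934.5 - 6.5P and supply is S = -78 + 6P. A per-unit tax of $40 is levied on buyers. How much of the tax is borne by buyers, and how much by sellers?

Pre-tax equilibrium: P* = 81, Q* = 408.
Tax on buyers shifts demand to D = 934.5 − 6.5(P + 40) = 674.5 - 6.5P.
674.5 - 6.5P = -78 + 6P gives seller price Ps = 60.2; buyers pay Pb = 60.2 + 40 = 100.2.
New quantity: Q = 934.5 − 6.5(100.2) = 283.2.
Buyer burden = 100.2 − 81 = 19.2; seller burden = 81 − 60.2 = 20.8.

Buyers bear $19.2, sellers bear $20.8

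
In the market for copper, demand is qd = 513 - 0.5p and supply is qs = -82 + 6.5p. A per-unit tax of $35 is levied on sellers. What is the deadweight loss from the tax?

Deadweight loss = 284.375

Pre-tax equilibrium: p* = 85, q* = 470.5.
Tax on sellers shifts supply to qs = -82 + 6.5(p − 35) = -309.5 + 6.5p.
513 - 0.5p = -309.5 + 6.5p gives buyer price pb = 117.5; sellers receive ps = 117.5 − 35 = 82.5.
New quantity: q = 513 − 0.5(117.5) = 454.25.
DWL = ½ × 35 × (470.5 − 454.25) = 284.375.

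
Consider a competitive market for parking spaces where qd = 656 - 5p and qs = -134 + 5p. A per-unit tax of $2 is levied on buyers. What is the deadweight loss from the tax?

Pre-tax equilibrium: p* = 79, q* = 261.
Tax on buyers shifts demand to qd = 656 − 5(p + 2) = 646 - 5p.
646 - 5p = -134 + 5p gives seller price ps = 78; buyers pay pb = 78 + 2 = 80.
New quantity: q = 656 − 5(80) = 256.
DWL = ½ × 2 × (261 − 256) = 5.

Deadweight loss = 5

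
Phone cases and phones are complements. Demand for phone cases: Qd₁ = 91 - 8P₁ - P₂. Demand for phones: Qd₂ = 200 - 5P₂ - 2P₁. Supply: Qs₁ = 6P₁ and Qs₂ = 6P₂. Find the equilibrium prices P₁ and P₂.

P₁ = 801/152, P₂ = 1309/76

Market 1: 91 - 8P₁ - P₂ = 6P₁ → 14P₁ + P₂ = 91.
Market 2: 11P₂ + 2P₁ = 200.
Eliminating P₂: 11×(1) − 1×(2) gives 152P₁ = 801, so P₁ = 801/152.
Back-substitute into (2): P₂ = (200 − 2×801/152) / 11 = 1309/76.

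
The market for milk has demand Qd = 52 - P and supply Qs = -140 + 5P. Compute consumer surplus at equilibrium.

Consumer surplus = 200

Equilibrium: 52 - P = -140 + 5P gives P* = 32, Q* = 20.
Demand choke price (Qd = 0): P = 52.
CS = ½(52 − 32)(20) = 200.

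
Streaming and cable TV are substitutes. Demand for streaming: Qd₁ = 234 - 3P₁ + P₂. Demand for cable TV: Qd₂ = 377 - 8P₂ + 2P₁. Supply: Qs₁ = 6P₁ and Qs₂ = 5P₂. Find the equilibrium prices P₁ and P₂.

P₁ = 3419/115, P₂ = 3861/115

Market 1: 234 - 3P₁ + P₂ = 6P₁ → 9P₁ - P₂ = 234.
Market 2: 13P₂ - 2P₁ = 377.
Eliminating P₂: 13×(1) + 1×(2) gives 115P₁ = 3419, so P₁ = 3419/115.
Back-substitute into (2): P₂ = (377 + 2×3419/115) / 13 = 3861/115.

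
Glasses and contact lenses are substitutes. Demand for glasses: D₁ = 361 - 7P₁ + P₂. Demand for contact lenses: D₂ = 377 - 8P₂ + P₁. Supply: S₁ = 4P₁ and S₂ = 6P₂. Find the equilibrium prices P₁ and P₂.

P₁ = 5431/153, P₂ = 4508/153

Market 1: 361 - 7P₁ + P₂ = 4P₁ → 11P₁ - P₂ = 361.
Market 2: 14P₂ - P₁ = 377.
Eliminating P₂: 14×(1) + 1×(2) gives 153P₁ = 5431, so P₁ = 5431/153.
Back-substitute into (2): P₂ = (377 + 1×5431/153) / 14 = 4508/153.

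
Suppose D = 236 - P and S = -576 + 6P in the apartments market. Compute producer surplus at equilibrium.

Equilibrium: 236 - P = -576 + 6P gives P* = 116, Q* = 120.
Supply starts at P = 96 (where S = 0).
PS = ½(116 − 96)(120) = 1200.

Producer surplus = 1200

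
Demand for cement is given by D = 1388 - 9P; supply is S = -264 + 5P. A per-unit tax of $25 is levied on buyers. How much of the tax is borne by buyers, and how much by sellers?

Pre-tax equilibrium: P* = 118, Q* = 326.
Tax on buyers shifts demand to D = 1388 − 9(P + 25) = 1163 - 9P.
1163 - 9P = -264 + 5P gives seller price Ps = 1427/14; buyers pay Pb = 1427/14 + 25 = 1777/14.
New quantity: Q = 1388 − 9(1777/14) = 3439/14.
Buyer burden = 1777/14 − 118 = 125/14; seller burden = 118 − 1427/14 = 225/14.

Buyers bear 125/14, sellers bear 225/14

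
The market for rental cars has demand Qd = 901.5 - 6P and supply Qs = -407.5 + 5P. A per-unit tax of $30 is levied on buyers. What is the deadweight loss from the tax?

Deadweight loss = 13500/11

Pre-tax equilibrium: P* = 119, Q* = 187.5.
Tax on buyers shifts demand to Qd = 901.5 − 6(P + 30) = 721.5 - 6P.
721.5 - 6P = -407.5 + 5P gives seller price Ps = 1129/11; buyers pay Pb = 1129/11 + 30 = 1459/11.
New quantity: Q = 901.5 − 6(1459/11) = 2325/22.
DWL = ½ × 30 × (187.5 − 2325/22) = 13500/11.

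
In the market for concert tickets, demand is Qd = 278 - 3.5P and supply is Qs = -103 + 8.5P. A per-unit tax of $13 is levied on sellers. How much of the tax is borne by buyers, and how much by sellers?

Buyers bear 221/24, sellers bear 91/24

Pre-tax equilibrium: P* = 31.75, Q* = 166.875.
Tax on sellers shifts supply to Qs = -103 + 8.5(P − 13) = -213.5 + 8.5P.
278 - 3.5P = -213.5 + 8.5P gives buyer price Pb = 983/24; sellers receive Ps = 983/24 − 13 = 671/24.
New quantity: Q = 278 − 3.5(983/24) = 6463/48.
Buyer burden = 983/24 − 31.75 = 221/24; seller burden = 31.75 − 671/24 = 91/24.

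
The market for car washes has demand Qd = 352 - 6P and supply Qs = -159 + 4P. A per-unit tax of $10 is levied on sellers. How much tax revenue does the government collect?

Tax revenue = 214

Pre-tax equilibrium: P* = 51.1, Q* = 45.4.
Tax on sellers shifts supply to Qs = -159 + 4(P − 10) = -199 + 4P.
352 - 6P = -199 + 4P gives buyer price Pb = 55.1; sellers receive Ps = 55.1 − 10 = 45.1.
New quantity: Q = 352 − 6(55.1) = 21.4.
Revenue = 10 × 21.4 = 214.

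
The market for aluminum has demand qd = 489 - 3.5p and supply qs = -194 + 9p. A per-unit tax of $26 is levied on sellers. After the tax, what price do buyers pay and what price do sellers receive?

Pre-tax equilibrium: p* = 54.64, q* = 297.76.
Tax on sellers shifts supply to qs = -194 + 9(p − 26) = -428 + 9p.
489 - 3.5p = -428 + 9p gives buyer price pb = 73.36; sellers receive ps = 73.36 − 26 = 47.36.
New quantity: q = 489 − 3.5(73.36) = 232.24.

Buyers pay $73.36, sellers receive $47.36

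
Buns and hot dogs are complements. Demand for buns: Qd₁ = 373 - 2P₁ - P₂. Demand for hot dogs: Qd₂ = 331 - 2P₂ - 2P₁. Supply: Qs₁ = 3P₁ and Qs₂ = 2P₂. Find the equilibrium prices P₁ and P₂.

P₁ = 64.5, P₂ = 50.5

Market 1: 373 - 2P₁ - P₂ = 3P₁ → 5P₁ + P₂ = 373.
Market 2: 4P₂ + 2P₁ = 331.
Eliminating P₂: 4×(1) − 1×(2) gives 18P₁ = 1161, so P₁ = 64.5.
Back-substitute into (2): P₂ = (331 − 2×64.5) / 4 = 50.5.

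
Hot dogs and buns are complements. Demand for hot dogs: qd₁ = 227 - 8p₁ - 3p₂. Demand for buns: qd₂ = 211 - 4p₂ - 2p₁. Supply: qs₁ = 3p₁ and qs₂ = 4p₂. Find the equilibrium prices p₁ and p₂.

Market 1: 227 - 8p₁ - 3p₂ = 3p₁ → 11p₁ + 3p₂ = 227.
Market 2: 8p₂ + 2p₁ = 211.
Eliminating p₂: 8×(1) − 3×(2) gives 82p₁ = 1183, so p₁ = 1183/82.
Back-substitute into (2): p₂ = (211 − 2×1183/82) / 8 = 1867/82.

p₁ = 1183/82, p₂ = 1867/82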